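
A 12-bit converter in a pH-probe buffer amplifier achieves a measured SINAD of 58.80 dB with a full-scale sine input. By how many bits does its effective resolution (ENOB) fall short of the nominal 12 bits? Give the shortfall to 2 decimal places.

2.52 bits

N_eff = (58.80 − 1.76)/6.02 = 9.4751 bits.
12 − 9.4751 = 2.52 bits below nominal.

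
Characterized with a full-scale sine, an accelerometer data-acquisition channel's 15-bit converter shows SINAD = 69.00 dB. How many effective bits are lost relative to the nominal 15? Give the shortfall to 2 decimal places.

N_eff = (69.00 − 1.76)/6.02 = 11.1694 bits.
15 − 11.1694 = 3.83 bits below nominal.

3.83 bits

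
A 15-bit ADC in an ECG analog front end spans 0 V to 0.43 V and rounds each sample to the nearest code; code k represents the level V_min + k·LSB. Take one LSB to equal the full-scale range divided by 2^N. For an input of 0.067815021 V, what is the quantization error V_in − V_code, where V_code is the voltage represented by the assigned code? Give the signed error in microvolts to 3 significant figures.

−2.36 µV

Span = 0.43 V. LSB = 0.43 V / 2^15 ≈ 13.12 µV.
(0.067815021 − (0)) / LSB = 0.067815021 × 32768/0.43 = 5167.8200. Nearest integer: k = 5168.
V_code = V_min + k × range/2^15 = 0 + 5168 × 0.43/32768 = 0.067817382813 V.
V_in − V_code = 0.067815021 − (0.067817382813) = −2.36 µV.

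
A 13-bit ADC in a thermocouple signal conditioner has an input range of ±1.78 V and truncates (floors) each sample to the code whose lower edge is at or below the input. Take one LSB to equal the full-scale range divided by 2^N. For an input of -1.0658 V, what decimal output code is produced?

Span: 1.78 V − (-1.78 V) = 3.56 V. LSB = 3.56 V / 2^13 ≈ 434.6 µV.
code = ⌊(V_in − V_min)/LSB⌋ = ⌊(V_in − V_min) × 2^13 / range⌋
     = ⌊(-1.0658 − (-1.78)) × 8192 / 3.56⌋ = ⌊0.7142 × 8192/3.56⌋
     = ⌊1643.462⌋ = 1643.

1643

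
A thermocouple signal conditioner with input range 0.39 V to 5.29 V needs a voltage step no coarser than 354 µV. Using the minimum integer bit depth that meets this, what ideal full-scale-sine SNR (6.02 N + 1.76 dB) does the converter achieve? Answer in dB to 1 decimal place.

86.0 dB

Span: 5.29 V − (0.39 V) = 4.9 V.
Required number of levels: 4.9/354 µV = 13842; smallest N with 2^N ≥ that is 14.
Ideal SNR at N = 14: 6.02·14 + 1.76 = 86.0 dB.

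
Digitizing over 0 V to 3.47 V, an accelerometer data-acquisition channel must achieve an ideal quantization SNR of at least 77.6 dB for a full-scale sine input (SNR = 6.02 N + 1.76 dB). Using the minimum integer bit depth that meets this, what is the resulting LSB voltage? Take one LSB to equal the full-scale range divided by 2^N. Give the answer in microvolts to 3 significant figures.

424 µV

Range is 3.47 V.
Solving 6.02 N ≥ 77.6 − 1.76: N ≥ 12.598. Round up → N = 13.
One LSB is 3.47 V / 8192 = 424 µV.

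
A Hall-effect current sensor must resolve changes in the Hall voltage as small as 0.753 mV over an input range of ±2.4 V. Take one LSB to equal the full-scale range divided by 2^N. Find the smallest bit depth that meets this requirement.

Span: 2.4 V − (-2.4 V) = 4.8 V.
Need 2^N ≥ 4.8 V / 0.753 mV = 6375 → N_min = 13.

13 bits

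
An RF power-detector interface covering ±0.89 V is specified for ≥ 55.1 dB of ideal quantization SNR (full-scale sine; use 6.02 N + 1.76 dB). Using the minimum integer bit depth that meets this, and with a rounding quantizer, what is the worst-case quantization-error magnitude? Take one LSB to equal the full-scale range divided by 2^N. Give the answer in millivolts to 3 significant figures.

Range = 0.89 − (-0.89) = 1.78 V.
Required N = ⌈(55.1 − 1.76)/6.02⌉ = ⌈8.860⌉ = 9.
Step size = 1.78/512 V = 3.4766 mV.
Max error for round-to-nearest is LSB/2 = 1.74 mV.

1.74 mV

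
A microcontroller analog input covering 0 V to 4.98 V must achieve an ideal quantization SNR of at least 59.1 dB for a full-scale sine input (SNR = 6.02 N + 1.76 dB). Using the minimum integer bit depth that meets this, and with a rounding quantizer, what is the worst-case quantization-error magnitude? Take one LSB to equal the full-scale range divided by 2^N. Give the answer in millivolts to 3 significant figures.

Span = 4.98 V.
Solving 6.02 N ≥ 59.1 − 1.76: N ≥ 9.525. Round up → N = 10.
Step size = 4.98/1024 V = 4.8633 mV.
Half an LSB is 2.43 mV.

2.43 mV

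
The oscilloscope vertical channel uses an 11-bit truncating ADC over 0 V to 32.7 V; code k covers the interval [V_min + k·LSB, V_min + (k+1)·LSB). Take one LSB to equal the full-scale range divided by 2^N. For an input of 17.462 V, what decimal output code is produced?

1093

Full-scale range = 32.7 V. LSB = 32.7 V / 2^11 ≈ 15.97 mV.
V_in − V_min = 17.462 − (0) = 17.462 V.
Divide by LSB: 17.462 × 2048/32.7 = 1093.6445.
Truncating gives code 1093.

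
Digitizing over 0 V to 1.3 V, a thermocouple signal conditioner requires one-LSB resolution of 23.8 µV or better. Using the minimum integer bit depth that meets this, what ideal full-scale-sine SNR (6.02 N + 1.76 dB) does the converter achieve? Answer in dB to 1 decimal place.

Span = 1.3 V.
Levels needed ≥ 1.3/23.8 µV = 54620. 2^16 = 65536 suffices, so N_min = 16.
Ideal SNR at N = 16: 6.02·16 + 1.76 = 98.1 dB.

98.1 dB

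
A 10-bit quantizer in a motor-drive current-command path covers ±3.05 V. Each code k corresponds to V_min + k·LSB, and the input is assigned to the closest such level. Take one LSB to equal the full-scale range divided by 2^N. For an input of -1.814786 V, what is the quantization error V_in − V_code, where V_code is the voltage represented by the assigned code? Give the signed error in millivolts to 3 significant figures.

+2.11 mV

Span: 3.05 V − (-3.05 V) = 6.1 V. LSB = 6.1 V / 2^10 ≈ 5.957 mV.
(V_in − V_min)/LSB = (-1.814786 − (-3.05)) × 1024/6.1 = 207.3540 → nearest code k = 207.
Reconstructed level: -3.05 + 207 × 6.1/1024 V = -1.816894531 V.
e = -1.814786 − (-1.816894531) = +2.11 mV.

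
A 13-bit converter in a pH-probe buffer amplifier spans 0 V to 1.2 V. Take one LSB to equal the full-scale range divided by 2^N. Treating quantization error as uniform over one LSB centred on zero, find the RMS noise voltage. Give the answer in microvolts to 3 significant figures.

Range is 1.2 V.
LSB = 1.2 V / 2^13 = 146.48 µV.
RMS of a uniform error over width LSB is LSB/√12 = 42.3 µV.

42.3 µV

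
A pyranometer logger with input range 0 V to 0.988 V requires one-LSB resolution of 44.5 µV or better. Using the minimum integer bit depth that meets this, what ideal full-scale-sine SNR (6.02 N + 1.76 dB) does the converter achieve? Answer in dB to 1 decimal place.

92.1 dB

V_FS = 0.988 V.
0.988 V / 44.5 µV = 22200. Since 2^14 = 16384 and 2^15 = 32768, N = 15.
Ideal SNR at N = 15: 6.02·15 + 1.76 = 92.1 dB.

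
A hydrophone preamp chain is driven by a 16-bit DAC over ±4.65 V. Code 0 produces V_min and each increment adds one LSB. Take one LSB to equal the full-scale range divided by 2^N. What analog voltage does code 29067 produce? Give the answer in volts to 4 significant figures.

-0.5252 V

Range = 4.65 − (-4.65) = 9.3 V. LSB = 9.3 V / 2^16.
V_out = -4.65 + 29067 × (9.3/65536) V
      = -4.65 + 4.12480 = -0.525197 V.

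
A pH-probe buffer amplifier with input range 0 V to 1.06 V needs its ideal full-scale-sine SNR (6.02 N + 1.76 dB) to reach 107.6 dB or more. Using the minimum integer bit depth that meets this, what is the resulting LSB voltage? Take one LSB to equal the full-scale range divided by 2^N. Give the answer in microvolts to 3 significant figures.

4.04 µV

V_FS = 1.06 V.
Solving 6.02 N ≥ 107.6 − 1.76: N ≥ 17.581. Round up → N = 18.
One LSB is 1.06 V / 262144 = 4.04 µV.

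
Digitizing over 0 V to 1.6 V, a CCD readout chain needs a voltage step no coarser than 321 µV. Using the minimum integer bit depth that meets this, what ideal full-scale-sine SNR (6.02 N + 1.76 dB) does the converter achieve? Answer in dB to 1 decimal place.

80.0 dB

Full-scale range = 1.6 V.
Levels needed ≥ 1.6/321 µV = 4984. 2^13 = 8192 suffices, so N_min = 13.
SNR = 6.02 × 13 + 1.76 = 80.02 dB.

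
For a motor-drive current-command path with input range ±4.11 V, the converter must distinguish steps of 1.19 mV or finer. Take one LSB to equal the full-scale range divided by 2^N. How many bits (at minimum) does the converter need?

Full-scale range = 4.11 V − (-4.11 V) = 8.22 V.
Need 2^N ≥ 8.22 V / 1.19 mV = 6908 → N_min = 13.

13 bits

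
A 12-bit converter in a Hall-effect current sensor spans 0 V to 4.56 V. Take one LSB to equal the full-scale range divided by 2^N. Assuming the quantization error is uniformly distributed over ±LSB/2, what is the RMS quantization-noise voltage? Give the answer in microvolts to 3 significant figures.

321 µV

V_FS = 4.56 V.
LSB = 4.56 V / 2^12 = 1.1133 mV.
V_rms = LSB/√12 = 1.1133 mV / √12 = 321 µV.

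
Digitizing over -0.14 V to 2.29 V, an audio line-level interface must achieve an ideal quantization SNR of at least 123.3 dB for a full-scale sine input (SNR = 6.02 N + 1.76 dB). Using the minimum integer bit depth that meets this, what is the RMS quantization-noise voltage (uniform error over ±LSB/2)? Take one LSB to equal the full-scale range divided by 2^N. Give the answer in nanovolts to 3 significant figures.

334 nV

Range = 2.29 − (-0.14) = 2.43 V.
Required N = ⌈(123.3 − 1.76)/6.02⌉ = ⌈20.189⌉ = 21.
LSB = 2.43 V ÷ 2^21 = 2.43/2097152 V = 1.1587 µV.
V_rms = LSB/√12 = 334 nV.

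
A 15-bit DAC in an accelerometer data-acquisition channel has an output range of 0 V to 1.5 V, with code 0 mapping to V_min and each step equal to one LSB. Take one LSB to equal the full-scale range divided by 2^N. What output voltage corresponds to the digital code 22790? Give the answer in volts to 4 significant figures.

1.043 V

Full-scale range = 1.5 V. LSB = 1.5 V / 2^15.
Output = V_min + (22790/32768) × range = 0 + 0.695496 × 1.5 V
      = 0 + 1.04324 = 1.04324 V.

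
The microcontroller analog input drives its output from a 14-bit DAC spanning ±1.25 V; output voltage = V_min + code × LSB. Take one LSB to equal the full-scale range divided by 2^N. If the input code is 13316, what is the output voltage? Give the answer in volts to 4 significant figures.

0.7819 V

Full-scale range = 1.25 V − (-1.25 V) = 2.5 V. LSB = 2.5 V / 2^14.
Output = V_min + (13316/16384) × range = -1.25 + 0.812744 × 2.5 V
      = -1.25 V + 2.03186 V = 0.781860 V.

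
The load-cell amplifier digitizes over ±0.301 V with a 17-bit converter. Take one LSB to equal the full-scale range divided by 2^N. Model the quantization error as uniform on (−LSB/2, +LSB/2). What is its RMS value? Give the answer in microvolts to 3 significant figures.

Range = 0.301 − (-0.301) = 0.602 V.
One LSB is 0.602 V / 131072 = 4.5929 µV.
σ_q = LSB/√12 = 4.5929 µV/3.4641 = 1.33 µV.

1.33 µV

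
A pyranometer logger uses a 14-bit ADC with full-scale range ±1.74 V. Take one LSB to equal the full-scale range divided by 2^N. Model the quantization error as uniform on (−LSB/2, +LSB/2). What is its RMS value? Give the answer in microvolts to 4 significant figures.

Span: 1.74 V − (-1.74 V) = 3.48 V.
One LSB is 3.48 V / 16384 = 212.402 µV.
V_rms = LSB/√12 = 212.402 µV / √12 = 61.32 µV.

61.32 µV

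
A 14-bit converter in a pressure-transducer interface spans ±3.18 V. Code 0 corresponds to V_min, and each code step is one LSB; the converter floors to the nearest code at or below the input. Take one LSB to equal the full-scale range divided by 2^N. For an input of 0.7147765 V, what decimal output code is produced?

Full-scale range = 3.18 V − (-3.18 V) = 6.36 V. LSB = 6.36 V / 2^14 ≈ 388.2 µV.
code = ⌊(V_in − V_min)/LSB⌋ = ⌊(V_in − V_min) × 2^14 / range⌋
     = ⌊(0.7147765 − (-3.18)) × 16384 / 6.36⌋ = ⌊3.8947765 × 16384/6.36⌋
     = ⌊10033.336⌋ = 10033.

10033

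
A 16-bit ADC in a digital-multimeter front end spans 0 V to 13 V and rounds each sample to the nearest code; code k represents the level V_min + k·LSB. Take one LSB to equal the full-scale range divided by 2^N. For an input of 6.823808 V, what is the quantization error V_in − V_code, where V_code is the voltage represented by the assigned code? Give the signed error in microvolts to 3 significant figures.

+77.5 µV

Full-scale range = 13 V. LSB = 13 V / 2^16 ≈ 198.4 µV.
(V_in − V_min)/LSB = (6.823808 − (0)) × 65536/13 = 34400.3909 → nearest code k = 34400.
V_code = V_min + k × range/2^16 = 0 + 34400 × 13/65536 = 6.8237304688 V.
e = 6.823808 − (6.8237304688) = +77.5 µV.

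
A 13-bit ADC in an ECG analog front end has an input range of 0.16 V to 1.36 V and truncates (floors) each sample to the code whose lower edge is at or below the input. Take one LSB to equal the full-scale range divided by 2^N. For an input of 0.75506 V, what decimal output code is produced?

4062

Full-scale range = 1.36 V − (0.16 V) = 1.2 V. LSB = 1.2 V / 2^13 ≈ 146.5 µV.
(V_in − V_min) × 2^13/range = (0.75506 − (0.16)) × 8192/1.2 = 4062.276.
Floor → code = 4062.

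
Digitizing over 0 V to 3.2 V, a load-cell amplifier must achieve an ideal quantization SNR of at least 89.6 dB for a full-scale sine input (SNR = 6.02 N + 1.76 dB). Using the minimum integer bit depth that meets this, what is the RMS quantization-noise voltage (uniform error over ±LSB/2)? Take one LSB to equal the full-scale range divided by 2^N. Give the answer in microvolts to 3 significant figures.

28.2 µV

Range is 3.2 V.
Required N = ⌈(89.6 − 1.76)/6.02⌉ = ⌈14.591⌉ = 15.
LSB = 3.2 V ÷ 2^15 = 3.2/32768 V = 97.656 µV.
σ_q = LSB/√12 = 97.656 µV/3.4641 = 28.2 µV.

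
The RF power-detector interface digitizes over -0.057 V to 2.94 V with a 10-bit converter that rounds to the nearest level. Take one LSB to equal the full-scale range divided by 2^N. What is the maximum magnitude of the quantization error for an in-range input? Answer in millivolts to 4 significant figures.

Range = 2.94 − (-0.057) = 2.997 V.
Step size = 2.997/1024 V = 2.92676 mV.
Worst-case error for round-to-nearest is half an LSB: 1.463 mV.

1.463 mV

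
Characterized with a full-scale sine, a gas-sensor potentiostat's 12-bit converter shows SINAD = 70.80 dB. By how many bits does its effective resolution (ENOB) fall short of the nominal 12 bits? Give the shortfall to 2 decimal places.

0.53 bits

Effective bits = (70.80 − 1.76)/6.02 = 11.4684.
12 − 11.4684 = 0.53 bits below nominal.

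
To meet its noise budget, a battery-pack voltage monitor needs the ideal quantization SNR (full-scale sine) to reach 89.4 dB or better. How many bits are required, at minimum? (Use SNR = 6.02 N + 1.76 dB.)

15 bits

6.02 N + 1.76 ≥ 89.4 gives N ≥ 14.558, so the minimum integer is 15.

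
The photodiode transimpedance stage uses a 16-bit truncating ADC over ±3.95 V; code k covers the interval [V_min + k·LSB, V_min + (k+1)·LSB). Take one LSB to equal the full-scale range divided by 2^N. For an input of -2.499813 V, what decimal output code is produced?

The full-scale span is 3.95 − (-3.95) = 7.9 V. LSB = 7.9 V / 2^16 ≈ 120.5 µV.
code = ⌊(V_in − V_min)/LSB⌋ = ⌊(V_in − V_min) × 2^16 / range⌋
     = ⌊(-2.499813 − (-3.95)) × 65536 / 7.9⌋ = ⌊1.450187 × 65536/7.9⌋
     = ⌊12030.311⌋ = 12030.

12030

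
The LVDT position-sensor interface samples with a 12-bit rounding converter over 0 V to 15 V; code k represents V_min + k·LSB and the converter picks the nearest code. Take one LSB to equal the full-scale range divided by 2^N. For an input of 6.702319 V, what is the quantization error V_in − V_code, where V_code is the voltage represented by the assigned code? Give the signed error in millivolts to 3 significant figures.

+0.659 mV

Range is 15 V. LSB = 15 V / 2^12 ≈ 3.662 mV.
(V_in − V_min)/LSB = (6.702319 − (0)) × 4096/15 = 1830.1799 → nearest code k = 1830.
Reconstructed level: 0 + 1830 × 15/4096 V = 6.701660156 V.
Error = V_in − V_code = 6.702319 − (6.701660156) = +0.659 mV.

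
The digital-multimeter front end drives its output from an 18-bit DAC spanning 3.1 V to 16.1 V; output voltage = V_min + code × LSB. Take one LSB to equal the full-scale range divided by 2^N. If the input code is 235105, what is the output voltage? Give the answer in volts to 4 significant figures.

14.76 V

Span: 16.1 V − (3.1 V) = 13 V. LSB = 13 V / 2^18.
Output = V_min + (235105/262144) × range = 3.1 + 0.896854 × 13 V
      = 3.1 + 11.6591 = 14.7591 V.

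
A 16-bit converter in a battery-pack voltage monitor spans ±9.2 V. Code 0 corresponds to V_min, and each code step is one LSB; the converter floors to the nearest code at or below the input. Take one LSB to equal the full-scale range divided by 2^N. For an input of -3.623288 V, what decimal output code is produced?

19862

The full-scale span is 9.2 − (-9.2) = 18.4 V. LSB = 18.4 V / 2^16 ≈ 280.8 µV.
(V_in − V_min) × 2^16/range = (-3.623288 − (-9.2)) × 65536/18.4 = 19862.793.
Floor → code = 19862.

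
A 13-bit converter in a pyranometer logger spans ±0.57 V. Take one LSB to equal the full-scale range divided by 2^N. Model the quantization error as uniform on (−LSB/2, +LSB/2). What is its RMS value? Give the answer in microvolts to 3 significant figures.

The full-scale span is 0.57 − (-0.57) = 1.14 V.
LSB = 1.14 V ÷ 2^13 = 1.14/8192 V = 139.16 µV.
RMS of a uniform error over width LSB is LSB/√12 = 40.2 µV.

40.2 µV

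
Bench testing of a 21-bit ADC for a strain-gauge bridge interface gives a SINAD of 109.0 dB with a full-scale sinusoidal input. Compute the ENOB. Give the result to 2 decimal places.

17.81 bits

(109.0 − 1.76) / 6.02 = 107.24/6.02 = 17.8140 effective bits.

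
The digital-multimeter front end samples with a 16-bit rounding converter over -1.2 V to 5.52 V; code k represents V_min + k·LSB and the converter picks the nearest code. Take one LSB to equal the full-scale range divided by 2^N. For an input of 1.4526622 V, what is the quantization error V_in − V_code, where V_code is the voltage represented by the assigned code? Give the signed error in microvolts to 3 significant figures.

−23.3 µV

Span: 5.52 V − (-1.2 V) = 6.72 V. LSB = 6.72 V / 2^16 ≈ 102.5 µV.
(1.4526622 − (-1.2)) / LSB = 2.6526622 × 65536/6.72 = 25869.7723. Nearest integer: k = 25870.
Reconstructed level: -1.2 + 25870 × 6.72/65536 V = 1.4526855469 V.
e = 1.4526622 − (1.4526855469) = −23.3 µV.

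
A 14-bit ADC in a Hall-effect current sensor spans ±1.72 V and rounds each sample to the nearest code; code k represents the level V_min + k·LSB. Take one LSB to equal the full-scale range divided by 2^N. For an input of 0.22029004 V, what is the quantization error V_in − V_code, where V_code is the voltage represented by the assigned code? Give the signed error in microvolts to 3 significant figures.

+41.0 µV

Span: 1.72 V − (-1.72 V) = 3.44 V. LSB = 3.44 V / 2^14 ≈ 210.0 µV.
Position in LSBs: (0.22029004 − (-1.72)) × 16384/3.44 = 9241.1954; rounding gives k = 9241.
V_code = V_min + k × range/2^14 = -1.72 + 9241 × 3.44/16384 = 0.22024902344 V.
e = 0.22029004 − (0.22024902344) = +41.0 µV.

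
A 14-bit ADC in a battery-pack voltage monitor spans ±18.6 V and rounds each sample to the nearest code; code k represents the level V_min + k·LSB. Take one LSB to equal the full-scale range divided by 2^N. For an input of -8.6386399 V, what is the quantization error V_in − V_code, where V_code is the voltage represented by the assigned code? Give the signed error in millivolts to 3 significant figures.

Full-scale range = 18.6 V − (-18.6 V) = 37.2 V. LSB = 37.2 V / 2^14 ≈ 2.271 mV.
(-8.6386399 − (-18.6)) / LSB = 9.9613601 × 16384/37.2 = 4387.2829. Nearest integer: k = 4387.
Reconstructed level: -18.6 + 4387 × 37.2/16384 V = -8.6392822266 V.
Error = V_in − V_code = -8.6386399 − (-8.6392822266) = +0.642 mV.

+0.642 mV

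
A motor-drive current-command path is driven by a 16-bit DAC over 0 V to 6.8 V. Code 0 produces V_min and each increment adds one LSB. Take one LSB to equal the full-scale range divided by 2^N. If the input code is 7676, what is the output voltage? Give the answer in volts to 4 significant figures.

Span = 6.8 V. LSB = 6.8 V / 2^16.
V_out = V_min + code × LSB = 0 V + 7676 × 6.8 V / 65536
      = 0 + 0.796460 = 0.796460 V.

0.7965 V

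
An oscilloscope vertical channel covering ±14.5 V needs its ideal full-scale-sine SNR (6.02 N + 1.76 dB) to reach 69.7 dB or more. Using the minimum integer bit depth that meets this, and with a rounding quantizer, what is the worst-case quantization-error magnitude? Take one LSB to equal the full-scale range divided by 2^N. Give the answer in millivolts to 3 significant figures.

3.54 mV

The full-scale span is 14.5 − (-14.5) = 29 V.
Required N = ⌈(69.7 − 1.76)/6.02⌉ = ⌈11.286⌉ = 12.
LSB = 29 V ÷ 2^12 = 29/4096 V = 7.0801 mV.
Half an LSB is 3.54 mV.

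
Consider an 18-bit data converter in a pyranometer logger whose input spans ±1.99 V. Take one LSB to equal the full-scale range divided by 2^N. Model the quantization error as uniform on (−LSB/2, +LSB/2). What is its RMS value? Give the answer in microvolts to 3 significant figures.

4.38 µV

Full-scale range = 1.99 V − (-1.99 V) = 3.98 V.
LSB = 3.98 V / 2^18 = 15.182 µV.
V_rms = LSB/√12 = 15.182 µV / √12 = 4.38 µV.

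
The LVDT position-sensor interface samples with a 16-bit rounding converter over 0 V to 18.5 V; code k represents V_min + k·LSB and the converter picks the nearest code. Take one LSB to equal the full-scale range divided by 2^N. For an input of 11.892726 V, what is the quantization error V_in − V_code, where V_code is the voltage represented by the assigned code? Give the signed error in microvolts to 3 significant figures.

−50.5 µV

Range is 18.5 V. LSB = 18.5 V / 2^16 ≈ 282.3 µV.
(V_in − V_min)/LSB = (11.892726 − (0)) × 65536/18.5 = 42129.8211 → nearest code k = 42130.
V_code = 0 + (42130/65536) × 18.5 = 11.892776489 V.
Error = V_in − V_code = 11.892726 − (11.892776489) = −50.5 µV.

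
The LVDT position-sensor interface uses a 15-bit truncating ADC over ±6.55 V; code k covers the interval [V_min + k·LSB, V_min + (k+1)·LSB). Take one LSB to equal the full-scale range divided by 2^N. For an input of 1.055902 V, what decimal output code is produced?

19025

Range = 6.55 − (-6.55) = 13.1 V. LSB = 13.1 V / 2^15 ≈ 399.8 µV.
(V_in − V_min) × 2^15/range = (1.055902 − (-6.55)) × 32768/13.1 = 19025.206.
Floor → code = 19025.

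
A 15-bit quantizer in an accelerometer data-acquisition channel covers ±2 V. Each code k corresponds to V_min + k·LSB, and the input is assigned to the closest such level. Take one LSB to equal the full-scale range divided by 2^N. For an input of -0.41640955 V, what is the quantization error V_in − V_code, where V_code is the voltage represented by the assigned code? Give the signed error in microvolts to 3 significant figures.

Range = 2 − (-2) = 4 V. LSB = 4 V / 2^15 ≈ 122.1 µV.
(V_in − V_min)/LSB = (-0.41640955 − (-2)) × 32768/4 = 12972.7730 → nearest code k = 12973.
Reconstructed level: -2 + 12973 × 4/32768 V = -0.41638183594 V.
V_in − V_code = -0.41640955 − (-0.41638183594) = −27.7 µV.

−27.7 µV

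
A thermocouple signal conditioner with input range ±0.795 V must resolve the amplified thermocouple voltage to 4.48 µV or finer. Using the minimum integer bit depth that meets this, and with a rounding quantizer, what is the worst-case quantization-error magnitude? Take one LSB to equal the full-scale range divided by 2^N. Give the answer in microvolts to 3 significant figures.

The full-scale span is 0.795 − (-0.795) = 1.59 V.
Required number of levels: 1.59/4.48 µV = 354910; smallest N with 2^N ≥ that is 19.
LSB = 1.59 V / 2^19 = 3.0327 µV.
Max error for round-to-nearest is LSB/2 = 1.52 µV.

1.52 µV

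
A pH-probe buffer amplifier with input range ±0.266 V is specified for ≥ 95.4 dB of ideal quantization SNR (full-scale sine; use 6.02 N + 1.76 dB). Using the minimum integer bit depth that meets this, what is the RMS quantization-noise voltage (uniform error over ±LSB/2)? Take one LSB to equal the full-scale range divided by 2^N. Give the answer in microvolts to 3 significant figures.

Full-scale range = 0.266 V − (-0.266 V) = 0.532 V.
Solving 6.02 N ≥ 95.4 − 1.76: N ≥ 15.555. Round up → N = 16.
One LSB is 0.532 V / 65536 = 8.1177 µV.
σ_q = LSB/√12 = 8.1177 µV/3.4641 = 2.34 µV.

2.34 µV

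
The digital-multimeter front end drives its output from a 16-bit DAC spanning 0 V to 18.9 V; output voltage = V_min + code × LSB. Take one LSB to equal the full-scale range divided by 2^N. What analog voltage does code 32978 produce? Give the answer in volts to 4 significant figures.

V_FS = 18.9 V. LSB = 18.9 V / 2^16.
Output = V_min + (32978/65536) × range = 0 + 0.503204 × 18.9 V
      = 0 V + 9.51056 V = 9.51056 V.

9.511 V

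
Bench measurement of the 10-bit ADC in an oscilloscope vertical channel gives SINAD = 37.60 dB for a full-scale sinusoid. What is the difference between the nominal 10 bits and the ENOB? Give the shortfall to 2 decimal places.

ENOB = (SINAD − 1.76)/6.02 = (37.60 − 1.76)/6.02 = 5.9535 bits.
Lost resolution: 10 − 5.9535 = 4.0465 bits.

4.05 bits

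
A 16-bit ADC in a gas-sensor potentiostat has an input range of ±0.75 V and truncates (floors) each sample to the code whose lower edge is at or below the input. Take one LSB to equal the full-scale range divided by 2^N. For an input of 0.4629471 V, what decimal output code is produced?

Full-scale range = 0.75 V − (-0.75 V) = 1.5 V. LSB = 1.5 V / 2^16 ≈ 22.89 µV.
code = ⌊(V_in − V_min)/LSB⌋ = ⌊(V_in − V_min) × 2^16 / range⌋
     = ⌊(0.4629471 − (-0.75)) × 65536 / 1.5⌋ = ⌊1.2129471 × 65536/1.5⌋
     = ⌊52994.467⌋ = 52994.

52994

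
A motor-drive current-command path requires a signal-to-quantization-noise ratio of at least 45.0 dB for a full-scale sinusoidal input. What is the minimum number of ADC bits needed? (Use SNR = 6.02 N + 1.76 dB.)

8 bits

Required N = ⌈(45.0 − 1.76)/6.02⌉ = ⌈7.183⌉ = 8.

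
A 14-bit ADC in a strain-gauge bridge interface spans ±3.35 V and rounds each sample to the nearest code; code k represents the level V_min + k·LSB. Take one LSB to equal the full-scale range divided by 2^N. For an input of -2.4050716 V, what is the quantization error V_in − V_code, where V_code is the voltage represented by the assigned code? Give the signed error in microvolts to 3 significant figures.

−122 µV

The full-scale span is 3.35 − (-3.35) = 6.7 V. LSB = 6.7 V / 2^14 ≈ 408.9 µV.
(-2.4050716 − (-3.35)) / LSB = 0.9449284 × 16384/6.7 = 2310.7025. Nearest integer: k = 2311.
V_code = V_min + k × range/2^14 = -3.35 + 2311 × 6.7/16384 = -2.4049499512 V.
e = -2.4050716 − (-2.4049499512) = −122 µV.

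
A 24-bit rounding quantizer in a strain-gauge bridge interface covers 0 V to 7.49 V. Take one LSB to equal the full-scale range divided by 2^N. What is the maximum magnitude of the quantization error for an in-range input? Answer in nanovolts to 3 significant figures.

Span = 7.49 V.
LSB = 7.49 V ÷ 2^24 = 7.49/16777216 V = 446.44 nV.
|e|_max = LSB/2 = 223 nV.

223 nV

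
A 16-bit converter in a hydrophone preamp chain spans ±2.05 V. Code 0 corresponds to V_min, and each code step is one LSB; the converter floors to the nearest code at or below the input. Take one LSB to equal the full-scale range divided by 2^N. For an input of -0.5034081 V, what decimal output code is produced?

The full-scale span is 2.05 − (-2.05) = 4.1 V. LSB = 4.1 V / 2^16 ≈ 62.56 µV.
code = ⌊(V_in − V_min)/LSB⌋ = ⌊(V_in − V_min) × 2^16 / range⌋
     = ⌊(-0.5034081 − (-2.05)) × 65536 / 4.1⌋ = ⌊1.5465919 × 65536/4.1⌋
     = ⌊24721.328⌋ = 24721.

24721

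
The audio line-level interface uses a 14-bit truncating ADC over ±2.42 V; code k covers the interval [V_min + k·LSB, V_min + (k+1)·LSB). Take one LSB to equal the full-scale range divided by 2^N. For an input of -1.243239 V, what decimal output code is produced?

3983

Range = 2.42 − (-2.42) = 4.84 V. LSB = 4.84 V / 2^14 ≈ 295.4 µV.
V_in − V_min = -1.243239 − (-2.42) = 1.176761 V.
Divide by LSB: 1.176761 × 16384/4.84 = 3983.4819.
Truncating gives code 3983.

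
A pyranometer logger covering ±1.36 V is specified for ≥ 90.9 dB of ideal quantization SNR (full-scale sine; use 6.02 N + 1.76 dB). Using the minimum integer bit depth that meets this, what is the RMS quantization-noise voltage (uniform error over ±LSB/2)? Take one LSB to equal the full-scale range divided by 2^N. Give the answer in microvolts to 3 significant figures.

Full-scale range = 1.36 V − (-1.36 V) = 2.72 V.
Solving 6.02 N ≥ 90.9 − 1.76: N ≥ 14.807. Round up → N = 15.
LSB = 2.72 V / 2^15 = 83.008 µV.
V_rms = LSB/√12 = 24.0 µV.

24.0 µV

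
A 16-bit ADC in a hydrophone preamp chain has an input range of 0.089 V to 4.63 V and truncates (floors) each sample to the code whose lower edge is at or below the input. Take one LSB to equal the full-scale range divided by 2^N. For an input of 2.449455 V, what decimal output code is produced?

34066

The full-scale span is 4.63 − (0.089) = 4.541 V. LSB = 4.541 V / 2^16 ≈ 69.29 µV.
(V_in − V_min) × 2^16/range = (2.449455 − (0.089)) × 65536/4.541 = 34066.236.
Floor → code = 34066.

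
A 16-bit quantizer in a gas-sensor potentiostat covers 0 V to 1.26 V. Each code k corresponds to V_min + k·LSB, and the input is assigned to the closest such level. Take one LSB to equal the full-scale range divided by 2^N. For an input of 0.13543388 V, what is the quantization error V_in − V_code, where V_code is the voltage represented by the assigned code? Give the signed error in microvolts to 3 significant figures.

+5.41 µV

Span = 1.26 V. LSB = 1.26 V / 2^16 ≈ 19.23 µV.
(0.13543388 − (0)) / LSB = 0.13543388 × 65536/1.26 = 7044.2816. Nearest integer: k = 7044.
V_code = 0 + (7044/65536) × 1.26 = 0.13542846680 V.
V_in − V_code = 0.13543388 − (0.13542846680) = +5.41 µV.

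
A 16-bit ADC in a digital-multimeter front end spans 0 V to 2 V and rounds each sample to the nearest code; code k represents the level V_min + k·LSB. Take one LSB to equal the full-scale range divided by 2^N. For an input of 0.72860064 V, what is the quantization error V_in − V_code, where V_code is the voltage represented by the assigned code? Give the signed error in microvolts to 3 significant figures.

−6.54 µV

Range is 2 V. LSB = 2 V / 2^16 ≈ 30.52 µV.
Position in LSBs: (0.72860064 − (0)) × 65536/2 = 23874.7858; rounding gives k = 23875.
V_code = 0 + (23875/65536) × 2 = 0.72860717773 V.
Error = V_in − V_code = 0.72860064 − (0.72860717773) = −6.54 µV.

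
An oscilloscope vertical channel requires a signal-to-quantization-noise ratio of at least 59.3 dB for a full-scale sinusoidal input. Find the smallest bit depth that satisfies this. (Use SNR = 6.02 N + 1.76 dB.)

N ≥ (59.3 − 1.76)/6.02 = 9.558 → N_min = 10.

10 bits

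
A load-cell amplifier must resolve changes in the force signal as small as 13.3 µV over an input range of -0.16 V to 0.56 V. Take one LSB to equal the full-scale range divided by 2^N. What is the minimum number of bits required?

16 bits

The full-scale span is 0.56 − (-0.16) = 0.72 V.
Need 2^N ≥ 0.72 V / 13.3 µV = 54140 → N_min = 16.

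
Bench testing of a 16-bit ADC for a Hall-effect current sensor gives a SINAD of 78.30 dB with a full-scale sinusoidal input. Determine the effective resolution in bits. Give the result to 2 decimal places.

ENOB = (SINAD − 1.76) / 6.02 = (78.30 − 1.76) / 6.02 = 76.54 / 6.02 = 12.7143.

12.71 bits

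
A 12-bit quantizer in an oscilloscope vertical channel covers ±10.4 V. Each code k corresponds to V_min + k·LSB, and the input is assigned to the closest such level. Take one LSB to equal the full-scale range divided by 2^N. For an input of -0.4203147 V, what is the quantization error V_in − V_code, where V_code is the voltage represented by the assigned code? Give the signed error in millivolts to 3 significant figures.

+1.17 mV

Full-scale range = 10.4 V − (-10.4 V) = 20.8 V. LSB = 20.8 V / 2^12 ≈ 5.078 mV.
(-0.4203147 − (-10.4)) / LSB = 9.9796853 × 4096/20.8 = 1965.2303. Nearest integer: k = 1965.
V_code = V_min + k × range/2^12 = -10.4 + 1965 × 20.8/4096 = -0.4214843750 V.
e = -0.4203147 − (-0.4214843750) = +1.17 mV.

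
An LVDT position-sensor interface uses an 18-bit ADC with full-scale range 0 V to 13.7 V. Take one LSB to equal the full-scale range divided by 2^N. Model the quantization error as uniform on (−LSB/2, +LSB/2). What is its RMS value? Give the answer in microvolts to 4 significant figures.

15.09 µV

V_FS = 13.7 V.
Step size = 13.7/262144 V = 52.2614 µV.
σ_q = LSB/√12 = 52.2614 µV/3.4641 = 15.09 µV.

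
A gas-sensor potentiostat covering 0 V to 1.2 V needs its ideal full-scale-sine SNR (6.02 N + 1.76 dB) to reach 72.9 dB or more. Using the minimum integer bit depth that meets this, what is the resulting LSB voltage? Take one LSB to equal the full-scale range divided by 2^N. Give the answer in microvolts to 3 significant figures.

Range is 1.2 V.
Solving 6.02 N ≥ 72.9 − 1.76: N ≥ 11.817. Round up → N = 12.
One LSB is 1.2 V / 4096 = 293 µV.

293 µV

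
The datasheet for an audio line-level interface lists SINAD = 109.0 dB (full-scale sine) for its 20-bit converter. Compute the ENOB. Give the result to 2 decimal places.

ENOB = (109.0 − 1.76)/6.02 = 17.8140 bits.

17.81 bits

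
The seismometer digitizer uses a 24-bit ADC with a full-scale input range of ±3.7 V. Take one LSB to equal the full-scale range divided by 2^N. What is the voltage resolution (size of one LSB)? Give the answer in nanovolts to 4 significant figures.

Full-scale range = 3.7 V − (-3.7 V) = 7.4 V.
2^24 = 16777216 levels.
One LSB is 7.4 V / 16777216 = 441.1 nV.

441.1 nV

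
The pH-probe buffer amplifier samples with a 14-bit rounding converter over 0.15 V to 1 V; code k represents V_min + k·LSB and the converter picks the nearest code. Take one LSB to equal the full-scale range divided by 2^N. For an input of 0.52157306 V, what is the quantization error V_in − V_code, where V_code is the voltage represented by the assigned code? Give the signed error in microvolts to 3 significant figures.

Full-scale range = 1 V − (0.15 V) = 0.85 V. LSB = 0.85 V / 2^14 ≈ 51.88 µV.
Position in LSBs: (0.52157306 − (0.15)) × 16384/0.85 = 7162.1800; rounding gives k = 7162.
V_code = V_min + k × range/2^14 = 0.15 + 7162 × 0.85/16384 = 0.52156372070 V.
e = 0.52157306 − (0.52156372070) = +9.34 µV.

+9.34 µV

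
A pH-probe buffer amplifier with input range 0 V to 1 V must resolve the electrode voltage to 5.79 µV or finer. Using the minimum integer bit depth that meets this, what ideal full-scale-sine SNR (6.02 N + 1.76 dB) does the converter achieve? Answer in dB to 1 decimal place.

V_FS = 1 V.
1 V / 5.79 µV = 172700. Since 2^17 = 131072 and 2^18 = 262144, N = 18.
6.02(18) + 1.76 = 110.12 dB.

110.1 dB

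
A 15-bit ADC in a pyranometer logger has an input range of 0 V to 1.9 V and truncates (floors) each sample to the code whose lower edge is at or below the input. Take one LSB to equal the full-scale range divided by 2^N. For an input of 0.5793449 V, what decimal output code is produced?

V_FS = 1.9 V. LSB = 1.9 V / 2^15 ≈ 57.98 µV.
code = ⌊(V_in − V_min)/LSB⌋ = ⌊(V_in − V_min) × 2^15 / range⌋
     = ⌊(0.5793449 − (0)) × 32768 / 1.9⌋ = ⌊0.5793449 × 32768/1.9⌋
     = ⌊9991.565⌋ = 9991.

9991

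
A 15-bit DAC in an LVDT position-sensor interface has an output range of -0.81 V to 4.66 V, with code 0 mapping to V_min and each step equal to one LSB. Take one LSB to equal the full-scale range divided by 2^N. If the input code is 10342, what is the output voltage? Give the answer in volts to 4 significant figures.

Full-scale range = 4.66 V − (-0.81 V) = 5.47 V. LSB = 5.47 V / 2^15.
V_out = V_min + code × LSB = -0.81 V + 10342 × 5.47 V / 32768
      = -0.81 V + 1.72640 V = 0.916402 V.

0.9164 V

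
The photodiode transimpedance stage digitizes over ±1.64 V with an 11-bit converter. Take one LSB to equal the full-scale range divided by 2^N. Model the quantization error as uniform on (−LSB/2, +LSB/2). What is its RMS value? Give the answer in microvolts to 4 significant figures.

462.3 µV

Span: 1.64 V − (-1.64 V) = 3.28 V.
LSB = 3.28 V / 2^11 = 1.60156 mV.
σ_q = LSB/√12 = 1.60156 mV/3.4641 = 462.3 µV.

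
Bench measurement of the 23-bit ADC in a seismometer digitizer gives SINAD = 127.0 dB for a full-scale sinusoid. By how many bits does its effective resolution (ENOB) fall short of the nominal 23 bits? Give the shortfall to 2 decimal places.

ENOB = (SINAD − 1.76)/6.02 = (127.0 − 1.76)/6.02 = 20.8040 bits.
Lost resolution: 23 − 20.8040 = 2.1960 bits.

2.20 bits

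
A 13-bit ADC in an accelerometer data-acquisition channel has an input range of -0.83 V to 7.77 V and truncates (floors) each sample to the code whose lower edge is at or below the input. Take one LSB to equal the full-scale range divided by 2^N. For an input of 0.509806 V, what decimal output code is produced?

1276

Full-scale range = 7.77 V − (-0.83 V) = 8.6 V. LSB = 8.6 V / 2^13 ≈ 1.050 mV.
code = ⌊(V_in − V_min)/LSB⌋ = ⌊(V_in − V_min) × 2^13 / range⌋
     = ⌊(0.509806 − (-0.83)) × 8192 / 8.6⌋ = ⌊1.339806 × 8192/8.6⌋
     = ⌊1276.243⌋ = 1276.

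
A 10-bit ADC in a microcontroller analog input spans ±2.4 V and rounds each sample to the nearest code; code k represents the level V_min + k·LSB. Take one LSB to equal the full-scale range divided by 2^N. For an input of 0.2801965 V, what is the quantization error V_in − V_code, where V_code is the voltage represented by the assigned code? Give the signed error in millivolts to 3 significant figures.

The full-scale span is 2.4 − (-2.4) = 4.8 V. LSB = 4.8 V / 2^10 ≈ 4.688 mV.
Position in LSBs: (0.2801965 − (-2.4)) × 1024/4.8 = 571.7753; rounding gives k = 572.
V_code = -2.4 + (572/1024) × 4.8 = 0.2812500000 V.
Error = V_in − V_code = 0.2801965 − (0.2812500000) = −1.05 mV.

−1.05 mV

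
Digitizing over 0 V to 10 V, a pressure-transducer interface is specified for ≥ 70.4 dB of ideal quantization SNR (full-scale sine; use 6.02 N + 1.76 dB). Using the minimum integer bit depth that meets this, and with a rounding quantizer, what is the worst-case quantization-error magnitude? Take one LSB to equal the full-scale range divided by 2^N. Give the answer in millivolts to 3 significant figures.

1.22 mV

V_FS = 10 V.
6.02 N + 1.76 ≥ 70.4 gives N ≥ 11.402, so the minimum integer is 12.
LSB = 10 V ÷ 2^12 = 10/4096 V = 2.4414 mV.
Max error for round-to-nearest is LSB/2 = 1.22 mV.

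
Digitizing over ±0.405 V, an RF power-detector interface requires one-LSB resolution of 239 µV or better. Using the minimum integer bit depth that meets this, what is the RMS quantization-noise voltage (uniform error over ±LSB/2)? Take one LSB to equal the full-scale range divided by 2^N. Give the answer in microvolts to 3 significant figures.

57.1 µV

The full-scale span is 0.405 − (-0.405) = 0.81 V.
0.81 V / 239 µV = 3389. Since 2^11 = 2048 and 2^12 = 4096, N = 12.
LSB = 0.81 V ÷ 2^12 = 0.81/4096 V = 197.75 µV.
RMS noise = LSB/√12 = 57.1 µV.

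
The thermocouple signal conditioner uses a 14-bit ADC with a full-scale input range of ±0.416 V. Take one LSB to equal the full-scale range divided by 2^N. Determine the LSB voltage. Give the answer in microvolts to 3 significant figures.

Range = 0.416 − (-0.416) = 0.832 V.
Number of codes = 2^14 = 16384.
LSB = 0.832 V ÷ 2^14 = 0.832/16384 V = 50.8 µV.

50.8 µV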